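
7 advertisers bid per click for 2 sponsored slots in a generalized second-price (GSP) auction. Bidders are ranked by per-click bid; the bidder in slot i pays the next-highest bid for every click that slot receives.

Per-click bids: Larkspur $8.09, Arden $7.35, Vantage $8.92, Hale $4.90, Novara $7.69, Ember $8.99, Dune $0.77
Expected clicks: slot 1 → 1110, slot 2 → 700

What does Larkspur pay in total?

Per-click bids in order: $8.99 (Ember) > $8.92 (Vantage) > $8.09 (Larkspur) > …
Larkspur ranks below slot 2 → no slot, pays nothing.

Larkspur pays $0.00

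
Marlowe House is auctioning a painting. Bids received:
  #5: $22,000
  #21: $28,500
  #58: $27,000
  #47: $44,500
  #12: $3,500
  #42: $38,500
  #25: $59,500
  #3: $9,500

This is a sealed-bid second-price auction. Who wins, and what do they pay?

#25 pays $44,500

Sorting bids: 59,500 (#25) > 44,500 (#47) > 38,500 (#42) > 28,500 (#21) > 27,000 (#58) > 22,000 (#5) > …
#25 wins with the highest bid; price is set by the runner-up at $44,500.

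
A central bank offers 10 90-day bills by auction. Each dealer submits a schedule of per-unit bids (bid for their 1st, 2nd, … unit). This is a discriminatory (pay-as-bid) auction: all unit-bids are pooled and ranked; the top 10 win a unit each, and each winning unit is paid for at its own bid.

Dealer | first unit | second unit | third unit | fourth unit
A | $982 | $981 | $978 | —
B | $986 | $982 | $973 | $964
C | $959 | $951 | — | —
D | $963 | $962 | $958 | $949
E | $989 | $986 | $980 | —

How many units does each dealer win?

Merging the schedules and taking the best 10: 989 (E-1), 986 (B-1), 986 (E-2), 982 (A-1), 982 (B-2), 981 (A-2), 980 (E-3), 978 (A-3), 973 (B-3), 964 (B-4)
Next rejected bid: $963 (not a price — pay-as-bid).
Allocation: A 3, B 4, E 3.

A 3, B 4, E 3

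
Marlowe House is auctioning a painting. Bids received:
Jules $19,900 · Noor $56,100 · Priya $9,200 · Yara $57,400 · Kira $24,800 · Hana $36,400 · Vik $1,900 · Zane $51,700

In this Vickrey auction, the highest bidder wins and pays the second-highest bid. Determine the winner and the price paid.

Rule: the highest bidder wins and pays the second-highest bid.
Bids ranked: 57,400 (Yara) > 56,100 (Noor) > 51,700 (Zane) > 36,400 (Hana) > 24,800 (Kira) > 19,900 (Jules) > …
Yara wins with the highest bid; price is set by the runner-up at $56,100.

Yara pays $56,100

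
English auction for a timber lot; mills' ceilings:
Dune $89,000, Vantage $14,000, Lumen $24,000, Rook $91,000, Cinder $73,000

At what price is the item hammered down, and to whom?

Rook wins at $89,000

Sorting limits: 91,000 (Rook) > 89,000 (Dune) > 73,000 (Cinder) > 24,000 (Lumen) > 14,000 (Vantage)
Dune is the last rival to drop out, at $89,000; Rook remains and wins at that price.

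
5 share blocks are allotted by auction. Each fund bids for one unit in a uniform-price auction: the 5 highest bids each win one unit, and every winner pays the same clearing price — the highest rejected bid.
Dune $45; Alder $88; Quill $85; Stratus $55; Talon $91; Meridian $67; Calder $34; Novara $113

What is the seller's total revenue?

Total revenue: $275

Bids ranked high→low: 113 (Novara), 91 (Talon), 88 (Alder), 85 (Quill), 67 (Meridian), 55 (Stratus), 45 (Dune), …
The 5 highest are Novara, Talon, Alder, Quill, Meridian.
First losing bid is Stratus's $55, which sets the uniform price.
Total revenue = 5 × $55 = $275.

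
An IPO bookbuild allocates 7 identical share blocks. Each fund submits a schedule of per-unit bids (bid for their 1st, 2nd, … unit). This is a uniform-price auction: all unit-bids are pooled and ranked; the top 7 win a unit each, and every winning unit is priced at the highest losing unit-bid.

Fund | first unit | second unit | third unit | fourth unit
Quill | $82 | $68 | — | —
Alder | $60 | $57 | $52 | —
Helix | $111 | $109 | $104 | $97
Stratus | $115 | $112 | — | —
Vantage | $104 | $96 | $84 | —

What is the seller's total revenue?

Pooled unit-bids ranked (top 7): 115 (Stratus-1), 112 (Stratus-2), 111 (Helix-1), 109 (Helix-2), 104 (Helix-3), 104 (Vantage-1), 97 (Helix-4)
First bid not allocated: $96.
Allocation: Helix 4, Stratus 2, Vantage 1. Every unit priced at $96.
Revenue = 7 × 96 = $672.

Total revenue: $672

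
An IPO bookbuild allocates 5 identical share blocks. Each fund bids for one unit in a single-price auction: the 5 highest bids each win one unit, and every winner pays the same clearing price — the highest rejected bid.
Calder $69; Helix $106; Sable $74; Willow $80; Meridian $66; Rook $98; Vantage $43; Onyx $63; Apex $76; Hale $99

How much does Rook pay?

Rook pays $74

Sorting: 106 (Helix), 99 (Hale), 98 (Rook), 80 (Willow), 76 (Apex), 74 (Sable), 69 (Calder), …
The 5 highest are Helix, Hale, Rook, Willow, Apex.
Clearing price = highest rejected bid = $74.
Rook wins → pays $74.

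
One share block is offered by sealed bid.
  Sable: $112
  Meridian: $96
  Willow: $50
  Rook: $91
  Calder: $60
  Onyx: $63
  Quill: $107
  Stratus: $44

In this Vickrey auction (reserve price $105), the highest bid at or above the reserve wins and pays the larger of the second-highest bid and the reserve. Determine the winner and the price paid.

Vickrey auction (reserve price $105): the highest bid at or above the reserve wins and pays the larger of the second-highest bid and the reserve.
Sorting bids: 112 (Sable) > 107 (Quill) > 96 (Meridian) > 91 (Rook) > 63 (Onyx) > 60 (Calder) > …
Sable has the top bid at or above the reserve ($112).
Second-highest bid $107 exceeds the reserve $105 → payment $107.

Sable pays $107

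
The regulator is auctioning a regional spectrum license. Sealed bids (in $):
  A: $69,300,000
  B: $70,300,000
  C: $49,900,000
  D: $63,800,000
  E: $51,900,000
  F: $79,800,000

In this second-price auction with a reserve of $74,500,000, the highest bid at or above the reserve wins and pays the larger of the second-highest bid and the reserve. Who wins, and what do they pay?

Bids ranked: 79,800,000 (F) > 70,300,000 (B) > 69,300,000 (A) > 63,800,000 (D) > 51,900,000 (E) > 49,900,000 (C)
Highest eligible bid: F at $79,800,000.
max(second-highest $70,300,000, reserve $74,500,000) = $74,500,000.

F pays $74,500,000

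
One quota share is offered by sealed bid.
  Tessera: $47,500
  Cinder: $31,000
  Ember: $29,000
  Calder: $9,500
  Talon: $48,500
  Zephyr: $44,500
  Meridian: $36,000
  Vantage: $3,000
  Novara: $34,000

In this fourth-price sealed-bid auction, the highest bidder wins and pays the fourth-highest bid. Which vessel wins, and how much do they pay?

Talon pays $36,000

Sorting bids: 48,500 (Talon) > 47,500 (Tessera) > 44,500 (Zephyr) > 36,000 (Meridian) > 34,000 (Novara) > 31,000 (Cinder) > …
Talon is highest; pays the fourth-highest bid, $36,000.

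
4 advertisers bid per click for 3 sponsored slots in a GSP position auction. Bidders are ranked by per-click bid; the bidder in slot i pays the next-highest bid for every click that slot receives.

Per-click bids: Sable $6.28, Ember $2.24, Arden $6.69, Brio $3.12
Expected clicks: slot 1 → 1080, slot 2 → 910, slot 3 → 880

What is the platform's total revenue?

Total revenue: $11592.80

Sorting advertisers: $6.69 (Arden) > $6.28 (Sable) > $3.12 (Brio) > $2.24 (Ember)
Slot 1: Arden pays $6.28 × 1080 = $6782.40
Slot 2: Sable pays $3.12 × 910 = $2839.20
Slot 3: Brio pays $2.24 × 880 = $1971.20
Total = $11592.80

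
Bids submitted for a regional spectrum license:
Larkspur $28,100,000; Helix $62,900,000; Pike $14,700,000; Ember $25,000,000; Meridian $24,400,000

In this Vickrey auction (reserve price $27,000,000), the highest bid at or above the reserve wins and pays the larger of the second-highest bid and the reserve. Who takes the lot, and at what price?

Helix pays $28,100,000

Bids ranked: 62,900,000 (Helix) > 28,100,000 (Larkspur) > 25,000,000 (Ember) > 24,400,000 (Meridian) > 14,700,000 (Pike)
Highest eligible bid: Helix at $62,900,000.
Second-highest bid $28,100,000 exceeds the reserve $27,000,000 → payment $28,100,000.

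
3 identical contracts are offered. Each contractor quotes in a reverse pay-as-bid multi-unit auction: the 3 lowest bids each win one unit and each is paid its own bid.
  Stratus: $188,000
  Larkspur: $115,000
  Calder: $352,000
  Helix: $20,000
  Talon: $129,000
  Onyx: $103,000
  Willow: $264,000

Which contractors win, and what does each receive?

Helix $20,000, Onyx $103,000, Larkspur $115,000

Bids ranked low→high: 20,000 (Helix), 103,000 (Onyx), 115,000 (Larkspur), 129,000 (Talon), 188,000 (Stratus), …
Winners (3 units): Helix, Onyx, Larkspur.
Each winner is paid its own bid: Helix $20,000, Onyx $103,000, Larkspur $115,000.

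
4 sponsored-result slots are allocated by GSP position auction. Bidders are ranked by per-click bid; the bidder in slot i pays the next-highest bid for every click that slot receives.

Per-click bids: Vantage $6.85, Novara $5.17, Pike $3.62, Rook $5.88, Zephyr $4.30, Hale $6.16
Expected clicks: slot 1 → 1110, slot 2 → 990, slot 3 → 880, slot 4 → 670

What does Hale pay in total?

Per-click bids in order: $6.85 (Vantage) > $6.16 (Hale) > $5.88 (Rook) > $5.17 (Novara) > $4.30 (Zephyr) > …
Hale holds slot 2 → pays next bid $5.88 × 990 clicks = $5821.20.

Hale pays $5821.20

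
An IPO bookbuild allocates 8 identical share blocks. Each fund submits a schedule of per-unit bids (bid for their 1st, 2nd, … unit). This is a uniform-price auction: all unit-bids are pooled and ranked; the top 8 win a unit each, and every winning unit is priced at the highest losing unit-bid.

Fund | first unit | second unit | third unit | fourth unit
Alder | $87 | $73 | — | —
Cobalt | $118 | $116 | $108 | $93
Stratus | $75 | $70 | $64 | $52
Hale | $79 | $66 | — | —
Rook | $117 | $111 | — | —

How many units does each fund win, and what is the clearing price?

Pooled unit-bids ranked (top 8): 118 (Cobalt-1), 117 (Rook-1), 116 (Cobalt-2), 111 (Rook-2), 108 (Cobalt-3), 93 (Cobalt-4), 87 (Alder-1), 79 (Hale-1)
First bid not allocated: $75.
Allocation: Alder 1, Cobalt 4, Hale 1, Rook 2.

Alder 1, Cobalt 4, Hale 1, Rook 2; clearing price $75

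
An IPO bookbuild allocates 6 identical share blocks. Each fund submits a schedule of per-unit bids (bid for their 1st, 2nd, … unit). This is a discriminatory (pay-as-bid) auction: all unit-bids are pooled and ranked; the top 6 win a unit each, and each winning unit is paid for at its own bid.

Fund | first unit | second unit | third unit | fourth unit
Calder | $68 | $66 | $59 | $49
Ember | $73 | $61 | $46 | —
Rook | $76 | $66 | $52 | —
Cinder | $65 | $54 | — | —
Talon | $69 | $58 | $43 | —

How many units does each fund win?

All unit-bids, highest first — top 6: 76 (Rook-1), 73 (Ember-1), 69 (Talon-1), 68 (Calder-1), 66 (Calder-2), 66 (Rook-2)
Next rejected bid: $65 (not a price — pay-as-bid).
Allocation: Calder 2, Ember 1, Rook 2, Talon 1.

Calder 2, Ember 1, Rook 2, Talon 1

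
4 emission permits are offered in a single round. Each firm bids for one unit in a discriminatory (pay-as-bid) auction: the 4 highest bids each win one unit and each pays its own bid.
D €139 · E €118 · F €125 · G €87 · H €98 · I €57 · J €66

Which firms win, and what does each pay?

D €139, F €125, E €118, H €98

Sorting: 139 (D), 125 (F), 118 (E), 98 (H), 87 (G), 66 (J), …
Winners (4 units): D, F, E, H.
Each winner pays its own bid: D €139, F €125, E €118, H €98.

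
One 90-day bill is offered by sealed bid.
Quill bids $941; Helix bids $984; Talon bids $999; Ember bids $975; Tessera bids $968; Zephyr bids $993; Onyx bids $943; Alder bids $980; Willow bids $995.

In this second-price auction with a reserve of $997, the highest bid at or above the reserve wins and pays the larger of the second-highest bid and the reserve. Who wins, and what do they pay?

Talon pays $997

Rule: the highest bid at or above the reserve wins and pays the larger of the second-highest bid and the reserve.
Sorting bids: 999 (Talon) > 995 (Willow) > 993 (Zephyr) > 984 (Helix) > 980 (Alder) > 975 (Ember) > …
Highest eligible bid: Talon at $999.
max(second-highest $995, reserve $997) = $997.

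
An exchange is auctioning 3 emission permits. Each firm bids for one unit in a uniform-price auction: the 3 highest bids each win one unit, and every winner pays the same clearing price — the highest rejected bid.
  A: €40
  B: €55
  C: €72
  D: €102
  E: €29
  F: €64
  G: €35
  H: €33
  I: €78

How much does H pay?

H pays €0

Ordering the bids: 102 (D), 78 (I), 72 (C), 64 (F), 55 (B), …
The 3 highest are D, I, C.
First losing bid is F's €64, which sets the uniform price.
H does not win → pays €0.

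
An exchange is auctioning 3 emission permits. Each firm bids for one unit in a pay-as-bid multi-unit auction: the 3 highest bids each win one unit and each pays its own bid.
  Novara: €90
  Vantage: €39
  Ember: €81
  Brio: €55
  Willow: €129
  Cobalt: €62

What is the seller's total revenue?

Total revenue: €300

Bids ranked high→low: 129 (Willow), 90 (Novara), 81 (Ember), 62 (Cobalt), 55 (Brio), …
Winners (3 units): Willow, Novara, Ember.
Total revenue = 129 + 90 + 81 = €300.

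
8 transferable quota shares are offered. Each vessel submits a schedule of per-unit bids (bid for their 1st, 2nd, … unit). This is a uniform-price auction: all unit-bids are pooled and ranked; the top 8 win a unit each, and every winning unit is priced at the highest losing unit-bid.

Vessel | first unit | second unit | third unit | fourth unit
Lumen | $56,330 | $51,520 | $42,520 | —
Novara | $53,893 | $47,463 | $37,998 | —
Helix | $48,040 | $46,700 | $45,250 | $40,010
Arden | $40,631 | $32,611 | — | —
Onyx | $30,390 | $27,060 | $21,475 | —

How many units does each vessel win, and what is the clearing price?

Helix 3, Lumen 3, Novara 2; clearing price $40,631

Pooled unit-bids ranked (top 8): 56,330 (Lumen-1), 53,893 (Novara-1), 51,520 (Lumen-2), 48,040 (Helix-1), 47,463 (Novara-2), 46,700 (Helix-2), 45,250 (Helix-3), 42,520 (Lumen-3)
Highest rejected unit-bid = $40,631.
Allocation: Helix 3, Lumen 3, Novara 2.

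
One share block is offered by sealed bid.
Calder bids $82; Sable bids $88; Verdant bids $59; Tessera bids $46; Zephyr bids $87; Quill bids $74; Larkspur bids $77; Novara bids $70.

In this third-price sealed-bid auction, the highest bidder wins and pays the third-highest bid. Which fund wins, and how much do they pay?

Sable pays $82

Third-price sealed-bid auction: the highest bidder wins and pays the third-highest bid.
Bids ranked: 88 (Sable) > 87 (Zephyr) > 82 (Calder) > 77 (Larkspur) > 74 (Quill) > 70 (Novara) > …
Sable wins; payment is bid #3 in the ranking = $82.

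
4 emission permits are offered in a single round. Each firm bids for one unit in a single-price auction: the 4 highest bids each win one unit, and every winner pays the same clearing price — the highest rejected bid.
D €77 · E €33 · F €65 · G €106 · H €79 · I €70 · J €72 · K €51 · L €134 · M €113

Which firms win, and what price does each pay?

Ordering the bids: 134 (L), 113 (M), 106 (G), 79 (H), 77 (D), 72 (J), …
Top 4: L, M, G, H.
Clearing price = highest rejected bid = €77.

L, M, G, H; each pays €77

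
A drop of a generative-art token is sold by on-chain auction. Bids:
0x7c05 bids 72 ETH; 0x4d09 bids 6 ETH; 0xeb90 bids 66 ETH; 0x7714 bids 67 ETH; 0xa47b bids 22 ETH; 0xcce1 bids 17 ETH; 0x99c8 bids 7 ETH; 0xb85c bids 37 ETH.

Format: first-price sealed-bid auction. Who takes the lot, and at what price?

Bids in order: 72 (0x7c05) > 67 (0x7714) > 66 (0xeb90) > 37 (0xb85c) > 22 (0xa47b) > 17 (0xcce1) > …
0x7c05 has the highest bid and pays exactly that: 72 ETH.

0x7c05 pays 72 ETH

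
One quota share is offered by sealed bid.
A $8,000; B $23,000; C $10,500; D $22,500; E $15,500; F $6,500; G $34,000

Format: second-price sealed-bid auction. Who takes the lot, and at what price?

G pays $23,000

Sorting bids: 34,000 (G) > 23,000 (B) > 22,500 (D) > 15,500 (E) > 10,500 (C) > 8,000 (A) > …
G is highest; pays the second-highest bid, $23,000.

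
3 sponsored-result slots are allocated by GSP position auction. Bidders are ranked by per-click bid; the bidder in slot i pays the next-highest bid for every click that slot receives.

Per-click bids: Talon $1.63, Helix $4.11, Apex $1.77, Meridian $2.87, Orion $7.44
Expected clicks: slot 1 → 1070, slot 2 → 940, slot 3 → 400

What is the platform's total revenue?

Per-click bids in order: $7.44 (Orion) > $4.11 (Helix) > $2.87 (Meridian) > $1.77 (Apex) > …
Slot 1: Orion pays $4.11 × 1070 = $4397.70
Slot 2: Helix pays $2.87 × 940 = $2697.80
Slot 3: Meridian pays $1.77 × 400 = $708.00
Total = $7803.50

Total revenue: $7803.50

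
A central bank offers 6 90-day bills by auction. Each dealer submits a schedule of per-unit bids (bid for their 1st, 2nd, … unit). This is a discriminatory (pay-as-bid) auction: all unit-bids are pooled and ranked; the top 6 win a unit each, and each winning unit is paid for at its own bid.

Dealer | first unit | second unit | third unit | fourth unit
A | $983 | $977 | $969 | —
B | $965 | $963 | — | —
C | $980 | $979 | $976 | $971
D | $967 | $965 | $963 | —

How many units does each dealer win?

A 2, C 4

Merging the schedules and taking the best 6: 983 (A-1), 980 (C-1), 979 (C-2), 977 (A-2), 976 (C-3), 971 (C-4)
Next rejected bid: $969 (not a price — pay-as-bid).
Allocation: A 2, C 4.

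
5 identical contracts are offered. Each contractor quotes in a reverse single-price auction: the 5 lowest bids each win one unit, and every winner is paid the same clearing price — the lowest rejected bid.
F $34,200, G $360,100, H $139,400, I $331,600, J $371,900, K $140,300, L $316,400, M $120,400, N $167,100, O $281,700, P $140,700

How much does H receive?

H is paid $167,100

Sorting: 34,200 (F), 120,400 (M), 139,400 (H), 140,300 (K), 140,700 (P), 167,100 (N), 281,700 (O), …
The 5 lowest are F, M, H, K, P.
First losing bid is N's $167,100, which sets the uniform price.
H wins → is paid $167,100.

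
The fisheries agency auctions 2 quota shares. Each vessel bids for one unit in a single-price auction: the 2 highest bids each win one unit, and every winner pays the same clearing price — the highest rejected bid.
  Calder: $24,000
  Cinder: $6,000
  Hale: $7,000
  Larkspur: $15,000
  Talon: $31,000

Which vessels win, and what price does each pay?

Sorting: 31,000 (Talon), 24,000 (Calder), 15,000 (Larkspur), 7,000 (Hale), …
The 2 highest are Talon, Calder.
Highest unsuccessful bid: $15,000 → clearing price.

Talon, Calder; each pays $15,000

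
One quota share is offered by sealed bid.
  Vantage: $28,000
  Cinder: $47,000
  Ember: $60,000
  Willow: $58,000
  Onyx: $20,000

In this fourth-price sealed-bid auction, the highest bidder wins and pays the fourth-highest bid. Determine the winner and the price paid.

Sorting bids: 60,000 (Ember) > 58,000 (Willow) > 47,000 (Cinder) > 28,000 (Vantage) > 20,000 (Onyx)
Ember is highest; pays the fourth-highest bid, $28,000.

Ember pays $28,000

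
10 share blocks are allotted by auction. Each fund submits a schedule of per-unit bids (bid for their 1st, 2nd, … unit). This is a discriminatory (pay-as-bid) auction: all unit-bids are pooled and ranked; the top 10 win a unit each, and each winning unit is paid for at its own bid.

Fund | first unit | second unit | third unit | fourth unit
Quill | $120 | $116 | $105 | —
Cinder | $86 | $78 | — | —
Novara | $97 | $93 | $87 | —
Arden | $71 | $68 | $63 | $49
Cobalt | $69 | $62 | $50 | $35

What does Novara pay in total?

Merging the schedules and taking the best 10: 120 (Quill-1), 116 (Quill-2), 105 (Quill-3), 97 (Novara-1), 93 (Novara-2), 87 (Novara-3), 86 (Cinder-1), 78 (Cinder-2), 71 (Arden-1), 69 (Cobalt-1)
Next rejected bid: $68 (not a price — pay-as-bid).
Novara's winning unit-bids: 97 + 93 + 87 = $277.

Novara pays $277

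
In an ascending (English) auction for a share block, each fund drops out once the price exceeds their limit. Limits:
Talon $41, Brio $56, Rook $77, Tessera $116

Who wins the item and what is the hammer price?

Tessera wins at $77

Limits in order: 116 (Tessera) > 77 (Rook) > 56 (Brio) > 41 (Talon)
Rook is the last rival to drop out, at $77; Tessera remains and wins at that price.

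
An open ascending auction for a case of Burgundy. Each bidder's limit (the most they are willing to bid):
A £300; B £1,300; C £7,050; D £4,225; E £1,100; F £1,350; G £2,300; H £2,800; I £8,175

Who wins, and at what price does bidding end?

Ascending (English) auction: the price rises until one bidder remains; the winner pays the price at which the last rival dropped out.
Sorting limits: 8,175 (I) > 7,050 (C) > 4,225 (D) > 2,800 (H) > 2,300 (G) > 1,350 (F) > …
C is the last rival to drop out, at £7,050; I remains and wins at that price.

I wins at £7,050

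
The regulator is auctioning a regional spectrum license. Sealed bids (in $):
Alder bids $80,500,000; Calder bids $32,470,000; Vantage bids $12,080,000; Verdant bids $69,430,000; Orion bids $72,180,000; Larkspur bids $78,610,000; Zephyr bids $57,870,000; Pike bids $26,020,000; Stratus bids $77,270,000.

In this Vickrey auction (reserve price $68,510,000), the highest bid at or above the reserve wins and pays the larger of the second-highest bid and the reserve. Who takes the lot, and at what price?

Alder pays $78,610,000

Rule: the highest bid at or above the reserve wins and pays the larger of the second-highest bid and the reserve.
Bids ranked: 80,500,000 (Alder) > 78,610,000 (Larkspur) > 77,270,000 (Stratus) > 72,180,000 (Orion) > 69,430,000 (Verdant) > 57,870,000 (Zephyr) > …
Alder has the top bid at or above the reserve ($80,500,000).
Second-highest bid $78,610,000 exceeds the reserve $68,510,000 → payment $78,610,000.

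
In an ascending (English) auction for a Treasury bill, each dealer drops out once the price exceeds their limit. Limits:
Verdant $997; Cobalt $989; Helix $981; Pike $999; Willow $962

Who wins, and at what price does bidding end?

Sorting limits: 999 (Pike) > 997 (Verdant) > 989 (Cobalt) > 981 (Helix) > 962 (Willow)
Bidding ends when Verdant exits at $997; Pike takes it.

Pike wins at $997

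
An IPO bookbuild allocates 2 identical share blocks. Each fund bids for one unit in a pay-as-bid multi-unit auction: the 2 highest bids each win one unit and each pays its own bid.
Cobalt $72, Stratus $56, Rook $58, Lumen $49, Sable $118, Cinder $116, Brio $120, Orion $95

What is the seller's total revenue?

Bids ranked high→low: 120 (Brio), 118 (Sable), 116 (Cinder), 95 (Orion), …
The 2 highest are Brio, Sable.
Total revenue = 120 + 118 = $238.

Total revenue: $238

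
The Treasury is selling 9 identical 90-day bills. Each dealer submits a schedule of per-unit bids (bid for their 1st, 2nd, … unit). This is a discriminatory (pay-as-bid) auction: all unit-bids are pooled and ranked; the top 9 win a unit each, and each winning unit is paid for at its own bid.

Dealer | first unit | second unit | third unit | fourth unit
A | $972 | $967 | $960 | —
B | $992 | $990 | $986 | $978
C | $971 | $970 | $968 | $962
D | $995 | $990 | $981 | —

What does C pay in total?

Merging the schedules and taking the best 9: 995 (D-1), 992 (B-1), 990 (B-2), 990 (D-2), 986 (B-3), 981 (D-3), 978 (B-4), 972 (A-1), 971 (C-1)
Next rejected bid: $970 (not a price — pay-as-bid).
C's winning unit-bids: 971 = $971.

C pays $971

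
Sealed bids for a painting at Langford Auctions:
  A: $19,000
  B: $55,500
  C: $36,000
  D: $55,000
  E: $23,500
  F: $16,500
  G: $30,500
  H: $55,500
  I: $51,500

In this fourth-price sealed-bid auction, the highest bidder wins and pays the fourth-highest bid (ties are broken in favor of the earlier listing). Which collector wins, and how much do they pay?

B pays $51,500

Sorting bids: 55,500 (B) > 55,500 (H) > 55,000 (D) > 51,500 (I) > 36,000 (C) > 30,500 (G) > …
B and H tie at $55,500; tie-break gives it to B.
B wins; payment is bid #4 in the ranking = $51,500.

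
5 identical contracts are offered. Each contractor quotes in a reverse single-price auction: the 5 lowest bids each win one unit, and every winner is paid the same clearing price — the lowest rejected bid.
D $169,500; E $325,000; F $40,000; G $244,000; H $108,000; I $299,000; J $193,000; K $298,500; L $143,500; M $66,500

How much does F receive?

F is paid $193,000

Sorting: 40,000 (F), 66,500 (M), 108,000 (H), 143,500 (L), 169,500 (D), 193,000 (J), 244,000 (G), …
Winners (5 units): F, M, H, L, D.
Clearing price = lowest rejected bid = $193,000.
F wins → is paid $193,000.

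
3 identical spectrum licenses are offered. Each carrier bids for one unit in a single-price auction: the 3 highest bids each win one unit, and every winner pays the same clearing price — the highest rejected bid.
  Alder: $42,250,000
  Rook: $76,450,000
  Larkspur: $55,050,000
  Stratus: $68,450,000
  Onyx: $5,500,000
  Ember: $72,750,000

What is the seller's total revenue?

Sorting: 76,450,000 (Rook), 72,750,000 (Ember), 68,450,000 (Stratus), 55,050,000 (Larkspur), 42,250,000 (Alder), …
Winners (3 units): Rook, Ember, Stratus.
Highest unsuccessful bid: $55,050,000 → clearing price.
Total revenue = 3 × $55,050,000 = $165,150,000.

Total revenue: $165,150,000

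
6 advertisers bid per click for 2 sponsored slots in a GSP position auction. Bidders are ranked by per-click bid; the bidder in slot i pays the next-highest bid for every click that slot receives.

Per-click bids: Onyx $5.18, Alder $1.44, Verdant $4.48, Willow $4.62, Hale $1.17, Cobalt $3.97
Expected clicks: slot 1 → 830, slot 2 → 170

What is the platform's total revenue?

Sorting advertisers: $5.18 (Onyx) > $4.62 (Willow) > $4.48 (Verdant) > …
Slot 1: Onyx pays $4.62 × 830 = $3834.60
Slot 2: Willow pays $4.48 × 170 = $761.60
Total = $4596.20

Total revenue: $4596.20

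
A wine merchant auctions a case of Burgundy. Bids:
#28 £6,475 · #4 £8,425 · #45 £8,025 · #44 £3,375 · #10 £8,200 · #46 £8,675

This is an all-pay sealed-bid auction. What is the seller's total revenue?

Sorting bids: 8,675 (#46) > 8,425 (#4) > 8,200 (#10) > 8,025 (#45) > 6,475 (#28) > 3,375 (#44)
#46 wins with the top bid; all bids are sunk regardless.
Every bidder forfeits their bid regardless of winning.
Revenue = 6,475 + 8,425 + 8,025 + 3,375 + 8,200 + 8,675 = £43,175.

Total revenue: £43,175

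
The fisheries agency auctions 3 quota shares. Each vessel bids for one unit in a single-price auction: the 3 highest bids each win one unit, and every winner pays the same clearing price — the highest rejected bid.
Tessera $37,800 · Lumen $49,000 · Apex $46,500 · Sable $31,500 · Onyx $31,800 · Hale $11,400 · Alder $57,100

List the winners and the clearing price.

Alder, Lumen, Apex; each pays $37,800

Ordering the bids: 57,100 (Alder), 49,000 (Lumen), 46,500 (Apex), 37,800 (Tessera), 31,800 (Onyx), …
Top 3: Alder, Lumen, Apex.
Clearing price = highest rejected bid = $37,800.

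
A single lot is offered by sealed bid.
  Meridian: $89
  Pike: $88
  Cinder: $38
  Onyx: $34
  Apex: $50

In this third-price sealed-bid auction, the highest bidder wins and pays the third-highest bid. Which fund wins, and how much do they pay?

Meridian pays $50

Bids ranked: 89 (Meridian) > 88 (Pike) > 50 (Apex) > 38 (Cinder) > 34 (Onyx)
Meridian is highest; pays the third-highest bid, $50.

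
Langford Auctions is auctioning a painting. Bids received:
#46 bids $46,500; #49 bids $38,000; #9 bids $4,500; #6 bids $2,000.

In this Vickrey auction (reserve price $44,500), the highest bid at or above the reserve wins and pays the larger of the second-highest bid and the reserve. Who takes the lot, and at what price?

Bids in order: 46,500 (#46) > 38,000 (#49) > 4,500 (#9) > 2,000 (#6)
Highest eligible bid: #46 at $46,500.
max(second-highest $38,000, reserve $44,500) = $44,500.

#46 pays $44,500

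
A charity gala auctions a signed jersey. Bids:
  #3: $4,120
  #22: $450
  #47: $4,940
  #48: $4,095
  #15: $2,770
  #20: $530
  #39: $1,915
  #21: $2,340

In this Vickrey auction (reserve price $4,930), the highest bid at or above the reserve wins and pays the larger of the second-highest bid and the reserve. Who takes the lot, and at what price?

#47 pays $4,930

Rule: the highest bid at or above the reserve wins and pays the larger of the second-highest bid and the reserve.
Bids in order: 4,940 (#47) > 4,120 (#3) > 4,095 (#48) > 2,770 (#15) > 2,340 (#21) > 1,915 (#39) > …
Highest eligible bid: #47 at $4,940.
Second-highest bid $4,120 is below the reserve $4,930, so the reserve binds → payment $4,930.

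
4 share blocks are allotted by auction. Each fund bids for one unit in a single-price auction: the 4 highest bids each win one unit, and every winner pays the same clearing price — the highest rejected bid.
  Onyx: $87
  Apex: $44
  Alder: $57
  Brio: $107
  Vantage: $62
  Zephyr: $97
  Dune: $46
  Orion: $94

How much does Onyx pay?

Onyx pays $62

Bids ranked high→low: 107 (Brio), 97 (Zephyr), 94 (Orion), 87 (Onyx), 62 (Vantage), 57 (Alder), …
The 4 highest are Brio, Zephyr, Orion, Onyx.
First losing bid is Vantage's $62, which sets the uniform price.
Onyx wins → pays $62.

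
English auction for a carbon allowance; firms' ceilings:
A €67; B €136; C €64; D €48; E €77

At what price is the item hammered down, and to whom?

Limits ranked: 136 (B) > 77 (E) > 67 (A) > 64 (C) > 48 (D)
Bidding ends when E exits at €77; B takes it.

B wins at €77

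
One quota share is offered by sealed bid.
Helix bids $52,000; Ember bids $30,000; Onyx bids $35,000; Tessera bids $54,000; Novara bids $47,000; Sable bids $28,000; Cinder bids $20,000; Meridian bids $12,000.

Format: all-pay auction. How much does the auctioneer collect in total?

Total revenue: $278,000

Bids in order: 54,000 (Tessera) > 52,000 (Helix) > 47,000 (Novara) > 35,000 (Onyx) > 30,000 (Ember) > 28,000 (Sable) > …
Tessera wins with the top bid; all bids are sunk regardless.
Every bidder forfeits their bid regardless of winning.
Revenue = 52,000 + 30,000 + 35,000 + 54,000 + 47,000 + 28,000 + 20,000 + 12,000 = $278,000.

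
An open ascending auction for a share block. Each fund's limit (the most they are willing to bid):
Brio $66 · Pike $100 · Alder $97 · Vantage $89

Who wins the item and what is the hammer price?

Limits in order: 100 (Pike) > 97 (Alder) > 89 (Vantage) > 66 (Brio)
Alder is the last rival to drop out, at $97; Pike remains and wins at that price.

Pike wins at $97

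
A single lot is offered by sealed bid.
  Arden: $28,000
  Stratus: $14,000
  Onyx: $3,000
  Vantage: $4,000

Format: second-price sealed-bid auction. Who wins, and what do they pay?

Arden pays $14,000

Bids ranked: 28,000 (Arden) > 14,000 (Stratus) > 4,000 (Vantage) > 3,000 (Onyx)
Arden is highest; pays the second-highest bid, $14,000.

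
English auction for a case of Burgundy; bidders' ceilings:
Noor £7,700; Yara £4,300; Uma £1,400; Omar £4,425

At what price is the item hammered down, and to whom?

Noor wins at £4,425

Sorting limits: 7,700 (Noor) > 4,425 (Omar) > 4,300 (Yara) > 1,400 (Uma)
Once the price passes £4,425, only Noor is left; the hammer falls at Omar's limit of £4,425.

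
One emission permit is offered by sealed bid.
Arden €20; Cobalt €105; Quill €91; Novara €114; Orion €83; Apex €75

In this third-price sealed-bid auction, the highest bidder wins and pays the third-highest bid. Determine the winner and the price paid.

Sorting bids: 114 (Novara) > 105 (Cobalt) > 91 (Quill) > 83 (Orion) > 75 (Apex) > 20 (Arden)
Novara is highest; pays the third-highest bid, €91.

Novara pays €91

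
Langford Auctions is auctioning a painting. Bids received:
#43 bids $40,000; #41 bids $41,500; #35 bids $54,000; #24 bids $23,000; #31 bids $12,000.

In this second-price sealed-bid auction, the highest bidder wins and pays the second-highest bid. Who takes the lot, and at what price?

Sorting bids: 54,000 (#35) > 41,500 (#41) > 40,000 (#43) > 23,000 (#24) > 12,000 (#31)
#35 is highest; pays the second-highest bid, $41,500.

#35 pays $41,500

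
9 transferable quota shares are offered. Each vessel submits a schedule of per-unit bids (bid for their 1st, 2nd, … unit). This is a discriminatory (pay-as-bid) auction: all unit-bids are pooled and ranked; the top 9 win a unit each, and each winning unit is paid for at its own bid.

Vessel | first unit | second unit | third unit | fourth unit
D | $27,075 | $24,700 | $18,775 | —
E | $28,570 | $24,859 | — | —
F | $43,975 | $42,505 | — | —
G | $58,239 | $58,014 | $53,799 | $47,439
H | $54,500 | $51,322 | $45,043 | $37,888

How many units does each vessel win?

All unit-bids, highest first — top 9: 58,239 (G-1), 58,014 (G-2), 54,500 (H-1), 53,799 (G-3), 51,322 (H-2), 47,439 (G-4), 45,043 (H-3), 43,975 (F-1), 42,505 (F-2)
Next rejected bid: $37,888 (not a price — pay-as-bid).
Allocation: F 2, G 4, H 3.

F 2, G 4, H 3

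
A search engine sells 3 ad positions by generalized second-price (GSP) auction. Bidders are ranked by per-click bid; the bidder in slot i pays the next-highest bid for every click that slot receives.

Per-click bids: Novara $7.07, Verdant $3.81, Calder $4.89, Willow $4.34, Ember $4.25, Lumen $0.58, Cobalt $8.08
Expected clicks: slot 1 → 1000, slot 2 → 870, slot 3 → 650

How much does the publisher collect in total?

Ranked by bid: $8.08 (Cobalt) > $7.07 (Novara) > $4.89 (Calder) > $4.34 (Willow) > …
Slot 1: Cobalt pays $7.07 × 1000 = $7070.00
Slot 2: Novara pays $4.89 × 870 = $4254.30
Slot 3: Calder pays $4.34 × 650 = $2821.00
Total = $14145.30

Total revenue: $14145.30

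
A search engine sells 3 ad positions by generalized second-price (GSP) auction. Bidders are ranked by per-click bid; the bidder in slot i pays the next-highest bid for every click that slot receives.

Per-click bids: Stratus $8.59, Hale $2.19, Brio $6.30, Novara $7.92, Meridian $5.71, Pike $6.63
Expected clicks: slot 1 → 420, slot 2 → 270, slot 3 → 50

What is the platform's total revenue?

Sorting advertisers: $8.59 (Stratus) > $7.92 (Novara) > $6.63 (Pike) > $6.30 (Brio) > …
Slot 1: Stratus pays $7.92 × 420 = $3326.40
Slot 2: Novara pays $6.63 × 270 = $1790.10
Slot 3: Pike pays $6.30 × 50 = $315.00
Total = $5431.50

Total revenue: $5431.50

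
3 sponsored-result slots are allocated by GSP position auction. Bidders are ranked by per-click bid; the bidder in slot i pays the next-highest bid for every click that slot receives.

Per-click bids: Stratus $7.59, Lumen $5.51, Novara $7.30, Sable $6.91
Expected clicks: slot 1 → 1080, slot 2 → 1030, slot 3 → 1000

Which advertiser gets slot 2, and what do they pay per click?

Per-click bids in order: $7.59 (Stratus) > $7.30 (Novara) > $6.91 (Sable) > $5.51 (Lumen)
Slot 2 goes to the second-ranked bidder, Novara, who pays the next bid down: $6.91/click.

Novara; $6.91 per click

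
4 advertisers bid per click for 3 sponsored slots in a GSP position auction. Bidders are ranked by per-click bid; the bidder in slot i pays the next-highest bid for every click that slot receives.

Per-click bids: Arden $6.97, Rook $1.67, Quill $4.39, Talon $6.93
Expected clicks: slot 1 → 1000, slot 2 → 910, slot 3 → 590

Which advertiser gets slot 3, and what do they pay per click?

Sorting advertisers: $6.97 (Arden) > $6.93 (Talon) > $4.39 (Quill) > $1.67 (Rook)
Slot 3 goes to the third-ranked bidder, Quill, who pays the next bid down: $1.67/click.

Quill; $1.67 per click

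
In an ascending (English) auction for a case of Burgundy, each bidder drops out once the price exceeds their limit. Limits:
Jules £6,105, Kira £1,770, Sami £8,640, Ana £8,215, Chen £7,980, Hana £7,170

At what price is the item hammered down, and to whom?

Sorting limits: 8,640 (Sami) > 8,215 (Ana) > 7,980 (Chen) > 7,170 (Hana) > 6,105 (Jules) > 1,770 (Kira)
Once the price passes £8,215, only Sami is left; the hammer falls at Ana's limit of £8,215.

Sami wins at £8,215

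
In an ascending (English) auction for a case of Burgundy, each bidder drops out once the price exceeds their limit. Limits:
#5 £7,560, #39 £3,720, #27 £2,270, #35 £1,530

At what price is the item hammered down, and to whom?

#5 wins at £3,720

Sorting limits: 7,560 (#5) > 3,720 (#39) > 2,270 (#27) > 1,530 (#35)
#39 is the last rival to drop out, at £3,720; #5 remains and wins at that price.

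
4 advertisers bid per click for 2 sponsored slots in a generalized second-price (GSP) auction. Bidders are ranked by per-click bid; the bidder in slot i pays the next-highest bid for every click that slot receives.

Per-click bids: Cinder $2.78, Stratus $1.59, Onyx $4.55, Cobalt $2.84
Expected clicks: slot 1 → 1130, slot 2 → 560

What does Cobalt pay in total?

Ranked by bid: $4.55 (Onyx) > $2.84 (Cobalt) > $2.78 (Cinder) > …
Cobalt holds slot 2 → pays next bid $2.78 × 560 clicks = $1556.80.

Cobalt pays $1556.80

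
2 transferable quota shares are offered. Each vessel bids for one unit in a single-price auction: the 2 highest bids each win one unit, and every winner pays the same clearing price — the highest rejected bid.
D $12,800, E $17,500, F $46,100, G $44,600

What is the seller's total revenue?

Bids ranked high→low: 46,100 (F), 44,600 (G), 17,500 (E), 12,800 (D)
Winners (2 units): F, G.
Clearing price = highest rejected bid = $17,500.
Total revenue = 2 × $17,500 = $35,000.

Total revenue: $35,000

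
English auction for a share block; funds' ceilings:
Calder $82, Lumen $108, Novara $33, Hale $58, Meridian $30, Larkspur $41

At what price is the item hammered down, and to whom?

Lumen wins at $82

Ascending (English) auction: the price rises until one bidder remains; the winner pays the price at which the last rival dropped out.
Limits in order: 108 (Lumen) > 82 (Calder) > 58 (Hale) > 41 (Larkspur) > 33 (Novara) > 30 (Meridian)
Once the price passes $82, only Lumen is left; the hammer falls at Calder's limit of $82.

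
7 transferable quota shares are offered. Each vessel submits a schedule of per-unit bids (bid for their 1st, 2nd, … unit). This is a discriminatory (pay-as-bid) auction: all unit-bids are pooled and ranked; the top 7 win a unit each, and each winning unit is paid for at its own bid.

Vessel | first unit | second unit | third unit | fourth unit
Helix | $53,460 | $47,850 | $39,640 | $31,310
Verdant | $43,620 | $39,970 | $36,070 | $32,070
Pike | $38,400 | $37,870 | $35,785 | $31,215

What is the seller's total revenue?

Merging the schedules and taking the best 7: 53,460 (Helix-1), 47,850 (Helix-2), 43,620 (Verdant-1), 39,970 (Verdant-2), 39,640 (Helix-3), 38,400 (Pike-1), 37,870 (Pike-2)
Next rejected bid: $36,070 (not a price — pay-as-bid).
Each winning unit pays its own bid.
Revenue = 53,460 + 47,850 + 43,620 + 39,970 + 39,640 + 38,400 + 37,870 = $300,810.

Total revenue: $300,810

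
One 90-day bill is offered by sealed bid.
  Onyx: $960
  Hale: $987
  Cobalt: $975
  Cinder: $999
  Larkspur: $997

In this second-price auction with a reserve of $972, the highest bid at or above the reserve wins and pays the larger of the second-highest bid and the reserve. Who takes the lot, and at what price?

Sorting bids: 999 (Cinder) > 997 (Larkspur) > 987 (Hale) > 975 (Cobalt) > 960 (Onyx)
Highest eligible bid: Cinder at $999.
max(second-highest $997, reserve $972) = $997; the reserve does not bind.

Cinder pays $997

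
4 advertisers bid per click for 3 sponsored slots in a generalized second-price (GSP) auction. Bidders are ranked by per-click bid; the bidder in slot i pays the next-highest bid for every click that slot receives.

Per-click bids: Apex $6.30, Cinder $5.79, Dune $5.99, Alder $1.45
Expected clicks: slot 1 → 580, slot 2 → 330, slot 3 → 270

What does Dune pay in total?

Dune pays $1910.70

Per-click bids in order: $6.30 (Apex) > $5.99 (Dune) > $5.79 (Cinder) > $1.45 (Alder)
Dune holds slot 2 → pays next bid $5.79 × 330 clicks = $1910.70.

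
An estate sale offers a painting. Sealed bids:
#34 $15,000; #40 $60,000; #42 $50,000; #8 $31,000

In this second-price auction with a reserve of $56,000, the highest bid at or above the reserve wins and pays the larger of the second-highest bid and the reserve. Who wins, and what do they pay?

#40 pays $56,000

Second-price auction with a reserve of $56,000: the highest bid at or above the reserve wins and pays the larger of the second-highest bid and the reserve.
Bids in order: 60,000 (#40) > 50,000 (#42) > 31,000 (#8) > 15,000 (#34)
#40 has the top bid at or above the reserve ($60,000).
Second-highest bid $50,000 is below the reserve $56,000, so the reserve binds → payment $56,000.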